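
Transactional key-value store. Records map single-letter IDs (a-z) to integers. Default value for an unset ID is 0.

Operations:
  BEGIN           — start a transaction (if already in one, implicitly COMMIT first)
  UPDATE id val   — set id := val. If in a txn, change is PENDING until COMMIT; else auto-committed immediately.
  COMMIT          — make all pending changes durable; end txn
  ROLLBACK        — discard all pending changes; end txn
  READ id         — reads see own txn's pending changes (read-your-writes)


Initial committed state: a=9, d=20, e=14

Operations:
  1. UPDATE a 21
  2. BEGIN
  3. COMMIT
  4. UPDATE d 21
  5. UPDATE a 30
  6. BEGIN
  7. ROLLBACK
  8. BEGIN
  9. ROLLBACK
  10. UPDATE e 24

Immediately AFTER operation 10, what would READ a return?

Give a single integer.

Initial committed: {a=9, d=20, e=14}
Op 1: UPDATE a=21 (auto-commit; committed a=21)
Op 2: BEGIN: in_txn=True, pending={}
Op 3: COMMIT: merged [] into committed; committed now {a=21, d=20, e=14}
Op 4: UPDATE d=21 (auto-commit; committed d=21)
Op 5: UPDATE a=30 (auto-commit; committed a=30)
Op 6: BEGIN: in_txn=True, pending={}
Op 7: ROLLBACK: discarded pending []; in_txn=False
Op 8: BEGIN: in_txn=True, pending={}
Op 9: ROLLBACK: discarded pending []; in_txn=False
Op 10: UPDATE e=24 (auto-commit; committed e=24)
After op 10: visible(a) = 30 (pending={}, committed={a=30, d=21, e=24})

Answer: 30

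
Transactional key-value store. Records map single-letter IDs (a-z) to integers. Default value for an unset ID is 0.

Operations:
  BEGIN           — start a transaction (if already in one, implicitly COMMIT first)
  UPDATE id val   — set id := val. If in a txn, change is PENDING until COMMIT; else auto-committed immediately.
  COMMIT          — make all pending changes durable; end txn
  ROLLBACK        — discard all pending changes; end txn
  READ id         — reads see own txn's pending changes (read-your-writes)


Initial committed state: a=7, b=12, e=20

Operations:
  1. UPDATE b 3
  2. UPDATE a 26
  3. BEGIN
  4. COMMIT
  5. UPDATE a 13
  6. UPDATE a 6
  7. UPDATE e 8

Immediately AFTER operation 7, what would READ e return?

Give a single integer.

Answer: 8

Derivation:
Initial committed: {a=7, b=12, e=20}
Op 1: UPDATE b=3 (auto-commit; committed b=3)
Op 2: UPDATE a=26 (auto-commit; committed a=26)
Op 3: BEGIN: in_txn=True, pending={}
Op 4: COMMIT: merged [] into committed; committed now {a=26, b=3, e=20}
Op 5: UPDATE a=13 (auto-commit; committed a=13)
Op 6: UPDATE a=6 (auto-commit; committed a=6)
Op 7: UPDATE e=8 (auto-commit; committed e=8)
After op 7: visible(e) = 8 (pending={}, committed={a=6, b=3, e=8})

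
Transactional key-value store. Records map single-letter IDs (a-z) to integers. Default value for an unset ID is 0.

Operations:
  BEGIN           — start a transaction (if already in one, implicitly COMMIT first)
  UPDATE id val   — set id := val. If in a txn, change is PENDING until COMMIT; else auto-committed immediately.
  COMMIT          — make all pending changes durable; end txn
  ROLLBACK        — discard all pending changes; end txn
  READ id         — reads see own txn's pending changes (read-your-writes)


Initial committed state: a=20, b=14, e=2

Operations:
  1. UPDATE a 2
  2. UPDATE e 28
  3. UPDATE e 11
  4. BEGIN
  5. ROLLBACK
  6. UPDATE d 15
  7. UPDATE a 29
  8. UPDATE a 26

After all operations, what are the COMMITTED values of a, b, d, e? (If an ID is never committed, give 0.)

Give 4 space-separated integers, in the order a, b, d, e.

Initial committed: {a=20, b=14, e=2}
Op 1: UPDATE a=2 (auto-commit; committed a=2)
Op 2: UPDATE e=28 (auto-commit; committed e=28)
Op 3: UPDATE e=11 (auto-commit; committed e=11)
Op 4: BEGIN: in_txn=True, pending={}
Op 5: ROLLBACK: discarded pending []; in_txn=False
Op 6: UPDATE d=15 (auto-commit; committed d=15)
Op 7: UPDATE a=29 (auto-commit; committed a=29)
Op 8: UPDATE a=26 (auto-commit; committed a=26)
Final committed: {a=26, b=14, d=15, e=11}

Answer: 26 14 15 11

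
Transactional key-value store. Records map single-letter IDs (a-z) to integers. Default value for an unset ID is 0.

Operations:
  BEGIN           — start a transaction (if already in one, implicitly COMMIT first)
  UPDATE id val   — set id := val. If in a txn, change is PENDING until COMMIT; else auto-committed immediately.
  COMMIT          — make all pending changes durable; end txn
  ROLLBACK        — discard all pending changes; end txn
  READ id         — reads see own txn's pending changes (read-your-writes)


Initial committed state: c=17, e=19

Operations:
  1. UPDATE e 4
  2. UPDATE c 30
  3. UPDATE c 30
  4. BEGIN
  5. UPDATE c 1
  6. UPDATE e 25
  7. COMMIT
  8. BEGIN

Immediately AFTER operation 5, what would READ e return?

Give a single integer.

Answer: 4

Derivation:
Initial committed: {c=17, e=19}
Op 1: UPDATE e=4 (auto-commit; committed e=4)
Op 2: UPDATE c=30 (auto-commit; committed c=30)
Op 3: UPDATE c=30 (auto-commit; committed c=30)
Op 4: BEGIN: in_txn=True, pending={}
Op 5: UPDATE c=1 (pending; pending now {c=1})
After op 5: visible(e) = 4 (pending={c=1}, committed={c=30, e=4})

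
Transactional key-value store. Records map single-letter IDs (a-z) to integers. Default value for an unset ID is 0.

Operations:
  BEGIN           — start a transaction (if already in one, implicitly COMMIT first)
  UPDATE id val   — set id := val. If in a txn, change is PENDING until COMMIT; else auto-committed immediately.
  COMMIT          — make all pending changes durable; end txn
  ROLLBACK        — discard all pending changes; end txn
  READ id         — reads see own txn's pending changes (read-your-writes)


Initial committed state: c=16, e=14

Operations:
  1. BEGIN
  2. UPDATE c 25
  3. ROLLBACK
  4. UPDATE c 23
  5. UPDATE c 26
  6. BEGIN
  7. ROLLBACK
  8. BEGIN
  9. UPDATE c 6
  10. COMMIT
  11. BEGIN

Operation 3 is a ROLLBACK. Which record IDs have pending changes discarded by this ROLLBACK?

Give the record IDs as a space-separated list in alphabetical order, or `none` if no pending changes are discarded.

Answer: c

Derivation:
Initial committed: {c=16, e=14}
Op 1: BEGIN: in_txn=True, pending={}
Op 2: UPDATE c=25 (pending; pending now {c=25})
Op 3: ROLLBACK: discarded pending ['c']; in_txn=False
Op 4: UPDATE c=23 (auto-commit; committed c=23)
Op 5: UPDATE c=26 (auto-commit; committed c=26)
Op 6: BEGIN: in_txn=True, pending={}
Op 7: ROLLBACK: discarded pending []; in_txn=False
Op 8: BEGIN: in_txn=True, pending={}
Op 9: UPDATE c=6 (pending; pending now {c=6})
Op 10: COMMIT: merged ['c'] into committed; committed now {c=6, e=14}
Op 11: BEGIN: in_txn=True, pending={}
ROLLBACK at op 3 discards: ['c']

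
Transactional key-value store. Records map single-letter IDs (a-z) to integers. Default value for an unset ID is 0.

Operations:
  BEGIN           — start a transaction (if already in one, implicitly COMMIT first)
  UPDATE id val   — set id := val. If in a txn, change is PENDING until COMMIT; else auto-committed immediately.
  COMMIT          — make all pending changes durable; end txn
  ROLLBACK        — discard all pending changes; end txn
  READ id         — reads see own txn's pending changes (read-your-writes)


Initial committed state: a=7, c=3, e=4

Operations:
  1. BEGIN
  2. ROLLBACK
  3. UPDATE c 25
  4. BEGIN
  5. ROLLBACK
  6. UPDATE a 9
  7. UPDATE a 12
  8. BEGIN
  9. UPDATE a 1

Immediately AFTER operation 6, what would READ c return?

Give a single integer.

Initial committed: {a=7, c=3, e=4}
Op 1: BEGIN: in_txn=True, pending={}
Op 2: ROLLBACK: discarded pending []; in_txn=False
Op 3: UPDATE c=25 (auto-commit; committed c=25)
Op 4: BEGIN: in_txn=True, pending={}
Op 5: ROLLBACK: discarded pending []; in_txn=False
Op 6: UPDATE a=9 (auto-commit; committed a=9)
After op 6: visible(c) = 25 (pending={}, committed={a=9, c=25, e=4})

Answer: 25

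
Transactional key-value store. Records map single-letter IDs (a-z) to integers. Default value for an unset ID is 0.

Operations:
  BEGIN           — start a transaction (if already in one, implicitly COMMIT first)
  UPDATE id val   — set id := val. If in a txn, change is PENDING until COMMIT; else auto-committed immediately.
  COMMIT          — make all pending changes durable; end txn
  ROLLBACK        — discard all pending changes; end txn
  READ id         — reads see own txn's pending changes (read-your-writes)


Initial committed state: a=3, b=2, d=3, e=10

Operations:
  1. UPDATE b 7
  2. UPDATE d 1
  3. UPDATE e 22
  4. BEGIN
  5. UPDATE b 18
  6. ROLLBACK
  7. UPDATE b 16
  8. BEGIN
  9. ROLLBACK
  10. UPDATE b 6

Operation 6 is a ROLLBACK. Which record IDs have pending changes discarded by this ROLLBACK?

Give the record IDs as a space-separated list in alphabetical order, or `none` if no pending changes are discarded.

Answer: b

Derivation:
Initial committed: {a=3, b=2, d=3, e=10}
Op 1: UPDATE b=7 (auto-commit; committed b=7)
Op 2: UPDATE d=1 (auto-commit; committed d=1)
Op 3: UPDATE e=22 (auto-commit; committed e=22)
Op 4: BEGIN: in_txn=True, pending={}
Op 5: UPDATE b=18 (pending; pending now {b=18})
Op 6: ROLLBACK: discarded pending ['b']; in_txn=False
Op 7: UPDATE b=16 (auto-commit; committed b=16)
Op 8: BEGIN: in_txn=True, pending={}
Op 9: ROLLBACK: discarded pending []; in_txn=False
Op 10: UPDATE b=6 (auto-commit; committed b=6)
ROLLBACK at op 6 discards: ['b']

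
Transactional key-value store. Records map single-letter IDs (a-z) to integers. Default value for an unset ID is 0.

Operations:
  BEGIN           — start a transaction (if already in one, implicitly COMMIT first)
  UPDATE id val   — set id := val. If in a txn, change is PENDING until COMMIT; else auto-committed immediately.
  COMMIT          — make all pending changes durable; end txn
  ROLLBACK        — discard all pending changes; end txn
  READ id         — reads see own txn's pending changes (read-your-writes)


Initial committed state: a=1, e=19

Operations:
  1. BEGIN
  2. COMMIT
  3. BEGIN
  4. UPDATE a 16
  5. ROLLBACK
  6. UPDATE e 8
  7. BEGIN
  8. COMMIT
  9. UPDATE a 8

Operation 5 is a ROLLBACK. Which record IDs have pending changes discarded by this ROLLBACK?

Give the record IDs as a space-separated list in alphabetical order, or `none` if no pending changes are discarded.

Answer: a

Derivation:
Initial committed: {a=1, e=19}
Op 1: BEGIN: in_txn=True, pending={}
Op 2: COMMIT: merged [] into committed; committed now {a=1, e=19}
Op 3: BEGIN: in_txn=True, pending={}
Op 4: UPDATE a=16 (pending; pending now {a=16})
Op 5: ROLLBACK: discarded pending ['a']; in_txn=False
Op 6: UPDATE e=8 (auto-commit; committed e=8)
Op 7: BEGIN: in_txn=True, pending={}
Op 8: COMMIT: merged [] into committed; committed now {a=1, e=8}
Op 9: UPDATE a=8 (auto-commit; committed a=8)
ROLLBACK at op 5 discards: ['a']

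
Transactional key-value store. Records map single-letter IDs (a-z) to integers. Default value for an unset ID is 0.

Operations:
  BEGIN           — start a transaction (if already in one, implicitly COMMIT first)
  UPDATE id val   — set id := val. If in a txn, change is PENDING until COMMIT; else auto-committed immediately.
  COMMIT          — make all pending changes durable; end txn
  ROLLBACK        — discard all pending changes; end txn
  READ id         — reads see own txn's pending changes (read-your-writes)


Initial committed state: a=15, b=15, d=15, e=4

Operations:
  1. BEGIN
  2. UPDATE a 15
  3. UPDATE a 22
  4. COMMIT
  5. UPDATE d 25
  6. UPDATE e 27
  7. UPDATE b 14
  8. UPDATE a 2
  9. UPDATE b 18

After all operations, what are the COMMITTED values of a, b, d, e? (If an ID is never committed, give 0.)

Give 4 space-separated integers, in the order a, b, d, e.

Initial committed: {a=15, b=15, d=15, e=4}
Op 1: BEGIN: in_txn=True, pending={}
Op 2: UPDATE a=15 (pending; pending now {a=15})
Op 3: UPDATE a=22 (pending; pending now {a=22})
Op 4: COMMIT: merged ['a'] into committed; committed now {a=22, b=15, d=15, e=4}
Op 5: UPDATE d=25 (auto-commit; committed d=25)
Op 6: UPDATE e=27 (auto-commit; committed e=27)
Op 7: UPDATE b=14 (auto-commit; committed b=14)
Op 8: UPDATE a=2 (auto-commit; committed a=2)
Op 9: UPDATE b=18 (auto-commit; committed b=18)
Final committed: {a=2, b=18, d=25, e=27}

Answer: 2 18 25 27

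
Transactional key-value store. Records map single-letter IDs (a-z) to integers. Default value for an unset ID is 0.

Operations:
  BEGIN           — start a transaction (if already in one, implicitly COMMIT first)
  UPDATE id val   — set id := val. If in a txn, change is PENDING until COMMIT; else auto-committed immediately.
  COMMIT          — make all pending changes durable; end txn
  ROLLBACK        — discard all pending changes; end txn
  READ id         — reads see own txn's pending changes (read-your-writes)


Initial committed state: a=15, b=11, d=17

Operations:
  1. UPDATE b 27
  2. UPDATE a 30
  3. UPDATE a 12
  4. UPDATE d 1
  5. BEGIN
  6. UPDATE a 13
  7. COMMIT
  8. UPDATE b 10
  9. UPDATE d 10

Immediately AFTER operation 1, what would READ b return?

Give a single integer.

Initial committed: {a=15, b=11, d=17}
Op 1: UPDATE b=27 (auto-commit; committed b=27)
After op 1: visible(b) = 27 (pending={}, committed={a=15, b=27, d=17})

Answer: 27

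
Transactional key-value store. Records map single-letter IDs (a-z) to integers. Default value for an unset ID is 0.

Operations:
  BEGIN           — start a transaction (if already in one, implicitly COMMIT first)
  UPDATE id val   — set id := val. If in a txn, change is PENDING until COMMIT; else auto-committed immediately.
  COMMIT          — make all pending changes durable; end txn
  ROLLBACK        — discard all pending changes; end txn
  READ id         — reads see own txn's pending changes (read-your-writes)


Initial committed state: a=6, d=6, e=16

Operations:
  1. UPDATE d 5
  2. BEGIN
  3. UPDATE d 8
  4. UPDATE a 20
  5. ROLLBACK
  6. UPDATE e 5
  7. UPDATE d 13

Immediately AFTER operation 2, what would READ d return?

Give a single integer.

Answer: 5

Derivation:
Initial committed: {a=6, d=6, e=16}
Op 1: UPDATE d=5 (auto-commit; committed d=5)
Op 2: BEGIN: in_txn=True, pending={}
After op 2: visible(d) = 5 (pending={}, committed={a=6, d=5, e=16})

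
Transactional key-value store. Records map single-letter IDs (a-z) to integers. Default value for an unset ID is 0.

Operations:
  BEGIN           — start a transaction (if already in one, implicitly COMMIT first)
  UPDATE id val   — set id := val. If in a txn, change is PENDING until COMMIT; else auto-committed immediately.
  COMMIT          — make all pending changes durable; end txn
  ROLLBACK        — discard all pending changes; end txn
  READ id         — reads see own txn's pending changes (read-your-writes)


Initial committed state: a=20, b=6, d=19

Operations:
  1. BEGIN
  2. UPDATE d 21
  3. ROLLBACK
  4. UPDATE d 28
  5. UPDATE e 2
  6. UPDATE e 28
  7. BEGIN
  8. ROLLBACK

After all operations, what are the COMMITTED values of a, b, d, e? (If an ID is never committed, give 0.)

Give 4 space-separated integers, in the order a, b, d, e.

Answer: 20 6 28 28

Derivation:
Initial committed: {a=20, b=6, d=19}
Op 1: BEGIN: in_txn=True, pending={}
Op 2: UPDATE d=21 (pending; pending now {d=21})
Op 3: ROLLBACK: discarded pending ['d']; in_txn=False
Op 4: UPDATE d=28 (auto-commit; committed d=28)
Op 5: UPDATE e=2 (auto-commit; committed e=2)
Op 6: UPDATE e=28 (auto-commit; committed e=28)
Op 7: BEGIN: in_txn=True, pending={}
Op 8: ROLLBACK: discarded pending []; in_txn=False
Final committed: {a=20, b=6, d=28, e=28}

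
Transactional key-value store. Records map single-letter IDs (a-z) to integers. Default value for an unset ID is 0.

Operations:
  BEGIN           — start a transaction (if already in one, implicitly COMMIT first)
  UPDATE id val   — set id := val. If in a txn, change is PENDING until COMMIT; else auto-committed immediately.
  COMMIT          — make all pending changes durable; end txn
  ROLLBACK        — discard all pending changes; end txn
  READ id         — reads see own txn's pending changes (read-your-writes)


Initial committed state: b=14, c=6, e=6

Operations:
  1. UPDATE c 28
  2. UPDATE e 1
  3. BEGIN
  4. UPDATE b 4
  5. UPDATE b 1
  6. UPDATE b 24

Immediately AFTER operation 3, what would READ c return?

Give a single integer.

Initial committed: {b=14, c=6, e=6}
Op 1: UPDATE c=28 (auto-commit; committed c=28)
Op 2: UPDATE e=1 (auto-commit; committed e=1)
Op 3: BEGIN: in_txn=True, pending={}
After op 3: visible(c) = 28 (pending={}, committed={b=14, c=28, e=1})

Answer: 28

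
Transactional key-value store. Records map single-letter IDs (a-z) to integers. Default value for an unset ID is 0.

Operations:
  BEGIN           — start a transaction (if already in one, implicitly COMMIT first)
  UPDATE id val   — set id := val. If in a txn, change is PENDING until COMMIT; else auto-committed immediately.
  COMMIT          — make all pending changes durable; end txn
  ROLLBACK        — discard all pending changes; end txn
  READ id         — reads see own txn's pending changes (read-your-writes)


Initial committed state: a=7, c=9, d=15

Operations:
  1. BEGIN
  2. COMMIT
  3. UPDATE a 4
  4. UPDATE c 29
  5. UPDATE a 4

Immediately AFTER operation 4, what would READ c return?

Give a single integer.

Answer: 29

Derivation:
Initial committed: {a=7, c=9, d=15}
Op 1: BEGIN: in_txn=True, pending={}
Op 2: COMMIT: merged [] into committed; committed now {a=7, c=9, d=15}
Op 3: UPDATE a=4 (auto-commit; committed a=4)
Op 4: UPDATE c=29 (auto-commit; committed c=29)
After op 4: visible(c) = 29 (pending={}, committed={a=4, c=29, d=15})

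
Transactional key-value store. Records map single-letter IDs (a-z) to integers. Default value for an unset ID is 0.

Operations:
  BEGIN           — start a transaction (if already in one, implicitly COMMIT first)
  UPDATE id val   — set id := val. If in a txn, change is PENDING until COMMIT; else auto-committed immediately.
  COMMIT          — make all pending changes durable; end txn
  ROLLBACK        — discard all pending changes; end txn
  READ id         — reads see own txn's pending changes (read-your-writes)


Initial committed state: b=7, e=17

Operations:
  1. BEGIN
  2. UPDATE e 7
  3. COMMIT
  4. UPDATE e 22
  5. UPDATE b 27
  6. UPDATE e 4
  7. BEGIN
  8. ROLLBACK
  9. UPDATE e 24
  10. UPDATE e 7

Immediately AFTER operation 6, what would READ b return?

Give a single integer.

Answer: 27

Derivation:
Initial committed: {b=7, e=17}
Op 1: BEGIN: in_txn=True, pending={}
Op 2: UPDATE e=7 (pending; pending now {e=7})
Op 3: COMMIT: merged ['e'] into committed; committed now {b=7, e=7}
Op 4: UPDATE e=22 (auto-commit; committed e=22)
Op 5: UPDATE b=27 (auto-commit; committed b=27)
Op 6: UPDATE e=4 (auto-commit; committed e=4)
After op 6: visible(b) = 27 (pending={}, committed={b=27, e=4})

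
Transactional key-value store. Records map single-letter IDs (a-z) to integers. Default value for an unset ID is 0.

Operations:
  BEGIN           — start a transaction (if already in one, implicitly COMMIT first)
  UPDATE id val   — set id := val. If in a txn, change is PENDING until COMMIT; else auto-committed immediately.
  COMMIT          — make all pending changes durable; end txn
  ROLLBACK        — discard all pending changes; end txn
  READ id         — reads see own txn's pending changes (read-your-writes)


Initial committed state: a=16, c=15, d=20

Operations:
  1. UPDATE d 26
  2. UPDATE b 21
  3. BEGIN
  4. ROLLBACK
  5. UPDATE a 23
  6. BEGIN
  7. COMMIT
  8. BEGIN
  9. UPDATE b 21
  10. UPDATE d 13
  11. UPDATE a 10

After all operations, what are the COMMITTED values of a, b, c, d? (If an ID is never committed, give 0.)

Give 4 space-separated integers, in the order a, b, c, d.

Answer: 23 21 15 26

Derivation:
Initial committed: {a=16, c=15, d=20}
Op 1: UPDATE d=26 (auto-commit; committed d=26)
Op 2: UPDATE b=21 (auto-commit; committed b=21)
Op 3: BEGIN: in_txn=True, pending={}
Op 4: ROLLBACK: discarded pending []; in_txn=False
Op 5: UPDATE a=23 (auto-commit; committed a=23)
Op 6: BEGIN: in_txn=True, pending={}
Op 7: COMMIT: merged [] into committed; committed now {a=23, b=21, c=15, d=26}
Op 8: BEGIN: in_txn=True, pending={}
Op 9: UPDATE b=21 (pending; pending now {b=21})
Op 10: UPDATE d=13 (pending; pending now {b=21, d=13})
Op 11: UPDATE a=10 (pending; pending now {a=10, b=21, d=13})
Final committed: {a=23, b=21, c=15, d=26}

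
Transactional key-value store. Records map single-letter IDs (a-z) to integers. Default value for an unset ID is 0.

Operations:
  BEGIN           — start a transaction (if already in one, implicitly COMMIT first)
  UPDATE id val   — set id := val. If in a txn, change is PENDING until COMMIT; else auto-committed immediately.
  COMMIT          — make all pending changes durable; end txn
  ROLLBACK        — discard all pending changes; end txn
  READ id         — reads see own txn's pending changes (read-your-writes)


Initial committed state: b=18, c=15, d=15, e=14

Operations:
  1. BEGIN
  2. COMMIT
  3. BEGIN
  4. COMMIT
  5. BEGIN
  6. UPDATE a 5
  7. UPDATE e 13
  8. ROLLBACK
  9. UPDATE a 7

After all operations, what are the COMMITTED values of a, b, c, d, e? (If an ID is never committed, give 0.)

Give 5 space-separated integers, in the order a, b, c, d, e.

Answer: 7 18 15 15 14

Derivation:
Initial committed: {b=18, c=15, d=15, e=14}
Op 1: BEGIN: in_txn=True, pending={}
Op 2: COMMIT: merged [] into committed; committed now {b=18, c=15, d=15, e=14}
Op 3: BEGIN: in_txn=True, pending={}
Op 4: COMMIT: merged [] into committed; committed now {b=18, c=15, d=15, e=14}
Op 5: BEGIN: in_txn=True, pending={}
Op 6: UPDATE a=5 (pending; pending now {a=5})
Op 7: UPDATE e=13 (pending; pending now {a=5, e=13})
Op 8: ROLLBACK: discarded pending ['a', 'e']; in_txn=False
Op 9: UPDATE a=7 (auto-commit; committed a=7)
Final committed: {a=7, b=18, c=15, d=15, e=14}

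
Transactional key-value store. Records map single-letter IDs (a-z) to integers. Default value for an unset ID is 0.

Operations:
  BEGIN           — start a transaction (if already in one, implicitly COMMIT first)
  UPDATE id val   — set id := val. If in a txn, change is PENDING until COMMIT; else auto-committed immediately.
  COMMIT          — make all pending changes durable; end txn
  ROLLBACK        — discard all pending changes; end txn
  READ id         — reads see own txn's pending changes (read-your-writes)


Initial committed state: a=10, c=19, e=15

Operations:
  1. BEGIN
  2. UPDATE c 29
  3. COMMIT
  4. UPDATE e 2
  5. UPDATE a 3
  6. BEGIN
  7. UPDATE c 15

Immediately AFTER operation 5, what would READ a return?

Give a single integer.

Answer: 3

Derivation:
Initial committed: {a=10, c=19, e=15}
Op 1: BEGIN: in_txn=True, pending={}
Op 2: UPDATE c=29 (pending; pending now {c=29})
Op 3: COMMIT: merged ['c'] into committed; committed now {a=10, c=29, e=15}
Op 4: UPDATE e=2 (auto-commit; committed e=2)
Op 5: UPDATE a=3 (auto-commit; committed a=3)
After op 5: visible(a) = 3 (pending={}, committed={a=3, c=29, e=2})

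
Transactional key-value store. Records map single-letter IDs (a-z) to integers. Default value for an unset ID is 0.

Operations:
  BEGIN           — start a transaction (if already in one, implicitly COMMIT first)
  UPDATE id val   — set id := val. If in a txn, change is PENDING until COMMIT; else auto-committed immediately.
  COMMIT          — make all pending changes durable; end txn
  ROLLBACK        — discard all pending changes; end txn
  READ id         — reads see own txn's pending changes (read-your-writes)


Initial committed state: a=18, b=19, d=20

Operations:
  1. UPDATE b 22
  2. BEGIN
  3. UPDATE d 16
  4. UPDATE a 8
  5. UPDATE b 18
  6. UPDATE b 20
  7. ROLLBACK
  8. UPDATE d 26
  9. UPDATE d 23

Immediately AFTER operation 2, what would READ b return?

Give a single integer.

Initial committed: {a=18, b=19, d=20}
Op 1: UPDATE b=22 (auto-commit; committed b=22)
Op 2: BEGIN: in_txn=True, pending={}
After op 2: visible(b) = 22 (pending={}, committed={a=18, b=22, d=20})

Answer: 22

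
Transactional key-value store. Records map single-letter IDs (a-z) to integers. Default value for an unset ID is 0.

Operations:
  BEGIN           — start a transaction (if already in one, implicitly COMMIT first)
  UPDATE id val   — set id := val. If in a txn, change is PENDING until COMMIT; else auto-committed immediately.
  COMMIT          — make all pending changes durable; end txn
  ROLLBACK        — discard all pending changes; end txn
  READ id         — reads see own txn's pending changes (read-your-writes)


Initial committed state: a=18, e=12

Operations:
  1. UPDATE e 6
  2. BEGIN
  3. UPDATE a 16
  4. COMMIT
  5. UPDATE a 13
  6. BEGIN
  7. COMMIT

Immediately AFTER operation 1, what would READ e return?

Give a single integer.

Answer: 6

Derivation:
Initial committed: {a=18, e=12}
Op 1: UPDATE e=6 (auto-commit; committed e=6)
After op 1: visible(e) = 6 (pending={}, committed={a=18, e=6})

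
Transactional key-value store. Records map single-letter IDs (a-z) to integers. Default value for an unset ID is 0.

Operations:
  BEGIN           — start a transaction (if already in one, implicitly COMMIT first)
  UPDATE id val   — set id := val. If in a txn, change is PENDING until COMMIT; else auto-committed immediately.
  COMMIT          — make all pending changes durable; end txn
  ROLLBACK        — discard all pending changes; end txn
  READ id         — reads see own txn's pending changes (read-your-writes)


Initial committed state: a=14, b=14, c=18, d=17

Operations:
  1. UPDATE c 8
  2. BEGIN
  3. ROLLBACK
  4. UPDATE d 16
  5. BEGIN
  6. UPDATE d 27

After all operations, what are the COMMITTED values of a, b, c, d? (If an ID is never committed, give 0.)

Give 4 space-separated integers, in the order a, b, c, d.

Answer: 14 14 8 16

Derivation:
Initial committed: {a=14, b=14, c=18, d=17}
Op 1: UPDATE c=8 (auto-commit; committed c=8)
Op 2: BEGIN: in_txn=True, pending={}
Op 3: ROLLBACK: discarded pending []; in_txn=False
Op 4: UPDATE d=16 (auto-commit; committed d=16)
Op 5: BEGIN: in_txn=True, pending={}
Op 6: UPDATE d=27 (pending; pending now {d=27})
Final committed: {a=14, b=14, c=8, d=16}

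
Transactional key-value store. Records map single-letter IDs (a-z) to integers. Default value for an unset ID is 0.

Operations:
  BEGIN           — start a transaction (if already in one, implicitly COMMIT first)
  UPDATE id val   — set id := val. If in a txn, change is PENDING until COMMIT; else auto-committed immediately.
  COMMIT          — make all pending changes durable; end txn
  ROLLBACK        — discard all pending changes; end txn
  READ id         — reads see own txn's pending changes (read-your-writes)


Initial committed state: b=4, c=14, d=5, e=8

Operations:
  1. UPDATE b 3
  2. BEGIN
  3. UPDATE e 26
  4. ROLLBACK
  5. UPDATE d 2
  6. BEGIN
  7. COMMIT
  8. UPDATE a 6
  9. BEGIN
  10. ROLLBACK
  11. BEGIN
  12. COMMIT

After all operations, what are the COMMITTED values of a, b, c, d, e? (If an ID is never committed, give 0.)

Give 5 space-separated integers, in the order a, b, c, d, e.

Answer: 6 3 14 2 8

Derivation:
Initial committed: {b=4, c=14, d=5, e=8}
Op 1: UPDATE b=3 (auto-commit; committed b=3)
Op 2: BEGIN: in_txn=True, pending={}
Op 3: UPDATE e=26 (pending; pending now {e=26})
Op 4: ROLLBACK: discarded pending ['e']; in_txn=False
Op 5: UPDATE d=2 (auto-commit; committed d=2)
Op 6: BEGIN: in_txn=True, pending={}
Op 7: COMMIT: merged [] into committed; committed now {b=3, c=14, d=2, e=8}
Op 8: UPDATE a=6 (auto-commit; committed a=6)
Op 9: BEGIN: in_txn=True, pending={}
Op 10: ROLLBACK: discarded pending []; in_txn=False
Op 11: BEGIN: in_txn=True, pending={}
Op 12: COMMIT: merged [] into committed; committed now {a=6, b=3, c=14, d=2, e=8}
Final committed: {a=6, b=3, c=14, d=2, e=8}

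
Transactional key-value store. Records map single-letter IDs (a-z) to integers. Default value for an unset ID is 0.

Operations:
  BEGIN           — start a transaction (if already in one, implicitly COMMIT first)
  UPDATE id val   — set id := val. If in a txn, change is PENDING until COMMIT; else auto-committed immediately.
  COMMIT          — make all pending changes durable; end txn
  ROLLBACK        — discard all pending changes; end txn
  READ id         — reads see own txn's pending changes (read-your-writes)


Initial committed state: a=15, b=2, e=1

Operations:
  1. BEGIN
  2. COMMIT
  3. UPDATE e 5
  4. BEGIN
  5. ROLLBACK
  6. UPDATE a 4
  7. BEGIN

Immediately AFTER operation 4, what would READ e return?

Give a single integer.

Answer: 5

Derivation:
Initial committed: {a=15, b=2, e=1}
Op 1: BEGIN: in_txn=True, pending={}
Op 2: COMMIT: merged [] into committed; committed now {a=15, b=2, e=1}
Op 3: UPDATE e=5 (auto-commit; committed e=5)
Op 4: BEGIN: in_txn=True, pending={}
After op 4: visible(e) = 5 (pending={}, committed={a=15, b=2, e=5})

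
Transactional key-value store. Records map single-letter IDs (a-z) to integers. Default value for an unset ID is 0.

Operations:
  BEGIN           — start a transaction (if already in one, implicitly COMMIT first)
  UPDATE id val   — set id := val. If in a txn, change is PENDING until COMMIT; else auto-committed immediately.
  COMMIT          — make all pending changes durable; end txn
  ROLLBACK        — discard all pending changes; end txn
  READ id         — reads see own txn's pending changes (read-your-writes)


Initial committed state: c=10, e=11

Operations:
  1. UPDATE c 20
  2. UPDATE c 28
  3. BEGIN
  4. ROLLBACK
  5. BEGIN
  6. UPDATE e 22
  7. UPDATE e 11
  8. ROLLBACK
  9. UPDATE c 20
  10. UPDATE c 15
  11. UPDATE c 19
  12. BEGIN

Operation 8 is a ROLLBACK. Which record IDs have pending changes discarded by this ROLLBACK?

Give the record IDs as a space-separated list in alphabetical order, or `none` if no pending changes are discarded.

Answer: e

Derivation:
Initial committed: {c=10, e=11}
Op 1: UPDATE c=20 (auto-commit; committed c=20)
Op 2: UPDATE c=28 (auto-commit; committed c=28)
Op 3: BEGIN: in_txn=True, pending={}
Op 4: ROLLBACK: discarded pending []; in_txn=False
Op 5: BEGIN: in_txn=True, pending={}
Op 6: UPDATE e=22 (pending; pending now {e=22})
Op 7: UPDATE e=11 (pending; pending now {e=11})
Op 8: ROLLBACK: discarded pending ['e']; in_txn=False
Op 9: UPDATE c=20 (auto-commit; committed c=20)
Op 10: UPDATE c=15 (auto-commit; committed c=15)
Op 11: UPDATE c=19 (auto-commit; committed c=19)
Op 12: BEGIN: in_txn=True, pending={}
ROLLBACK at op 8 discards: ['e']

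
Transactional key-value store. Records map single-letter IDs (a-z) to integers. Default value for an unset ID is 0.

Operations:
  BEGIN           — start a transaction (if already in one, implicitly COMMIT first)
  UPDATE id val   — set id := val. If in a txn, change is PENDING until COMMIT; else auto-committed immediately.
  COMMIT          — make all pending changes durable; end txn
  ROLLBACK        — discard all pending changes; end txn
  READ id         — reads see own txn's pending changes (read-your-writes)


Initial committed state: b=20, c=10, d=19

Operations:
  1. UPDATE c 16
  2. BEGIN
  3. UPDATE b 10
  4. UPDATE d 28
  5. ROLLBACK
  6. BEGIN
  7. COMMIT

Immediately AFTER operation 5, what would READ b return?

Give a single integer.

Answer: 20

Derivation:
Initial committed: {b=20, c=10, d=19}
Op 1: UPDATE c=16 (auto-commit; committed c=16)
Op 2: BEGIN: in_txn=True, pending={}
Op 3: UPDATE b=10 (pending; pending now {b=10})
Op 4: UPDATE d=28 (pending; pending now {b=10, d=28})
Op 5: ROLLBACK: discarded pending ['b', 'd']; in_txn=False
After op 5: visible(b) = 20 (pending={}, committed={b=20, c=16, d=19})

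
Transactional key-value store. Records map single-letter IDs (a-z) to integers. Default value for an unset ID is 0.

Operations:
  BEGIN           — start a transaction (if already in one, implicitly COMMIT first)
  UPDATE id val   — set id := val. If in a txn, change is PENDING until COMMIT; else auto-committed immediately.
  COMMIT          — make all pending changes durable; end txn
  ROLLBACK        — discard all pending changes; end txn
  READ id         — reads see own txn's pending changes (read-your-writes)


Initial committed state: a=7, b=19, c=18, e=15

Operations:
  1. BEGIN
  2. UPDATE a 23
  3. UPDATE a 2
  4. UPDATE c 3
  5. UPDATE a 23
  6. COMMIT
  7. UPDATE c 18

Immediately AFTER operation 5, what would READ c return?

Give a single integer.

Initial committed: {a=7, b=19, c=18, e=15}
Op 1: BEGIN: in_txn=True, pending={}
Op 2: UPDATE a=23 (pending; pending now {a=23})
Op 3: UPDATE a=2 (pending; pending now {a=2})
Op 4: UPDATE c=3 (pending; pending now {a=2, c=3})
Op 5: UPDATE a=23 (pending; pending now {a=23, c=3})
After op 5: visible(c) = 3 (pending={a=23, c=3}, committed={a=7, b=19, c=18, e=15})

Answer: 3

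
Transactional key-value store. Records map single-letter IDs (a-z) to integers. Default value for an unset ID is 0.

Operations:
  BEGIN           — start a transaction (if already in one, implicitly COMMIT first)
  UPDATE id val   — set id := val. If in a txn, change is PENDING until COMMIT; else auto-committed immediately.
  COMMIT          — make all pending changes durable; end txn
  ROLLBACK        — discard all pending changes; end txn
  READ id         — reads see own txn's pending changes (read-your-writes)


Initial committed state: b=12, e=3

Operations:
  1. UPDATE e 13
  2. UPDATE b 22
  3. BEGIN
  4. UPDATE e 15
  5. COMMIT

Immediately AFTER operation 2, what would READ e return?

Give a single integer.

Initial committed: {b=12, e=3}
Op 1: UPDATE e=13 (auto-commit; committed e=13)
Op 2: UPDATE b=22 (auto-commit; committed b=22)
After op 2: visible(e) = 13 (pending={}, committed={b=22, e=13})

Answer: 13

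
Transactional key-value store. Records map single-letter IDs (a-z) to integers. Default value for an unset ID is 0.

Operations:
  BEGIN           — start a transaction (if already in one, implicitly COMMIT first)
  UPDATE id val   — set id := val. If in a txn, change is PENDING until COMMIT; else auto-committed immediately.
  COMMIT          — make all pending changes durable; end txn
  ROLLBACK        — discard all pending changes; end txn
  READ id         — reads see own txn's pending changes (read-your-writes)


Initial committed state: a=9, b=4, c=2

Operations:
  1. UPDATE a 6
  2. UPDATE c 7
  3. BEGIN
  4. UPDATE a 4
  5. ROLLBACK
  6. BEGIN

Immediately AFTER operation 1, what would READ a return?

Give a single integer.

Initial committed: {a=9, b=4, c=2}
Op 1: UPDATE a=6 (auto-commit; committed a=6)
After op 1: visible(a) = 6 (pending={}, committed={a=6, b=4, c=2})

Answer: 6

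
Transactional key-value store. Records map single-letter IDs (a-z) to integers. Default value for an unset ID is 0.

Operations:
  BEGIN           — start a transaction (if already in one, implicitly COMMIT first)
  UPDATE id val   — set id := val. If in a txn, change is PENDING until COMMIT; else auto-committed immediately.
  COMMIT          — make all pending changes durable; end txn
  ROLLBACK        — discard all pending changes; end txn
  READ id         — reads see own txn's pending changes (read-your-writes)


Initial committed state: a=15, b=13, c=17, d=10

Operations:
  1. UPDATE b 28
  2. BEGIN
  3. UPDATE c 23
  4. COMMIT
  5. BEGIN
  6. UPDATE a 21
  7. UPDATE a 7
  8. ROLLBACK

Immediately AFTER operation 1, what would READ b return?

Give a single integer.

Answer: 28

Derivation:
Initial committed: {a=15, b=13, c=17, d=10}
Op 1: UPDATE b=28 (auto-commit; committed b=28)
After op 1: visible(b) = 28 (pending={}, committed={a=15, b=28, c=17, d=10})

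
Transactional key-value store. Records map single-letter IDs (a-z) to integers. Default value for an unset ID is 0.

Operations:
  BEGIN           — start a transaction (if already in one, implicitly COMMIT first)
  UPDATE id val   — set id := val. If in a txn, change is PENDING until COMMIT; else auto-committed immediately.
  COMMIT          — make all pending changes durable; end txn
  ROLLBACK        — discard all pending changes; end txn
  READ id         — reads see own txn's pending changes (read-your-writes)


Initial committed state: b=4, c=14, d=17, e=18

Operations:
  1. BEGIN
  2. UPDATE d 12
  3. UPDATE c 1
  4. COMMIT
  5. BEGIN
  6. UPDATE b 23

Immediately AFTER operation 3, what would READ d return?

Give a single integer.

Initial committed: {b=4, c=14, d=17, e=18}
Op 1: BEGIN: in_txn=True, pending={}
Op 2: UPDATE d=12 (pending; pending now {d=12})
Op 3: UPDATE c=1 (pending; pending now {c=1, d=12})
After op 3: visible(d) = 12 (pending={c=1, d=12}, committed={b=4, c=14, d=17, e=18})

Answer: 12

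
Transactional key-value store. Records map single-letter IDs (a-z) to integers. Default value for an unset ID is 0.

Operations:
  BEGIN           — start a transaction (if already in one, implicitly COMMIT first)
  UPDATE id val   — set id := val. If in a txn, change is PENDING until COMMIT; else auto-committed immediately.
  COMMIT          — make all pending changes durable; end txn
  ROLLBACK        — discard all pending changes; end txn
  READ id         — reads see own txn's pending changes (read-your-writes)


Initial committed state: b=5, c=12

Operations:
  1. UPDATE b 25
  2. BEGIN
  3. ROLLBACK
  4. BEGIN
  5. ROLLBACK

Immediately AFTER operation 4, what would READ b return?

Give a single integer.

Answer: 25

Derivation:
Initial committed: {b=5, c=12}
Op 1: UPDATE b=25 (auto-commit; committed b=25)
Op 2: BEGIN: in_txn=True, pending={}
Op 3: ROLLBACK: discarded pending []; in_txn=False
Op 4: BEGIN: in_txn=True, pending={}
After op 4: visible(b) = 25 (pending={}, committed={b=25, c=12})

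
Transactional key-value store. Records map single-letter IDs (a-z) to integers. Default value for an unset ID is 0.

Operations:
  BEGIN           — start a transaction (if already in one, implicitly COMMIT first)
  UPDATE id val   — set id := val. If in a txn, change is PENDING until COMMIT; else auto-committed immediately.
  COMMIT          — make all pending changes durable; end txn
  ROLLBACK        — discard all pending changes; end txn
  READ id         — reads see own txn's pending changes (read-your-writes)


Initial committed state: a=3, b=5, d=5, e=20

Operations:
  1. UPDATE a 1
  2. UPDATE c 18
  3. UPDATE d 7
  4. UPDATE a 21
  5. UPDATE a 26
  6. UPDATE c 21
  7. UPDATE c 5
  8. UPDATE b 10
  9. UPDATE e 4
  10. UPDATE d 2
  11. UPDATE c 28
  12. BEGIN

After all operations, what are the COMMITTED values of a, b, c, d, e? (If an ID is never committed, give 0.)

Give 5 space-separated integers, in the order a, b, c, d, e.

Answer: 26 10 28 2 4

Derivation:
Initial committed: {a=3, b=5, d=5, e=20}
Op 1: UPDATE a=1 (auto-commit; committed a=1)
Op 2: UPDATE c=18 (auto-commit; committed c=18)
Op 3: UPDATE d=7 (auto-commit; committed d=7)
Op 4: UPDATE a=21 (auto-commit; committed a=21)
Op 5: UPDATE a=26 (auto-commit; committed a=26)
Op 6: UPDATE c=21 (auto-commit; committed c=21)
Op 7: UPDATE c=5 (auto-commit; committed c=5)
Op 8: UPDATE b=10 (auto-commit; committed b=10)
Op 9: UPDATE e=4 (auto-commit; committed e=4)
Op 10: UPDATE d=2 (auto-commit; committed d=2)
Op 11: UPDATE c=28 (auto-commit; committed c=28)
Op 12: BEGIN: in_txn=True, pending={}
Final committed: {a=26, b=10, c=28, d=2, e=4}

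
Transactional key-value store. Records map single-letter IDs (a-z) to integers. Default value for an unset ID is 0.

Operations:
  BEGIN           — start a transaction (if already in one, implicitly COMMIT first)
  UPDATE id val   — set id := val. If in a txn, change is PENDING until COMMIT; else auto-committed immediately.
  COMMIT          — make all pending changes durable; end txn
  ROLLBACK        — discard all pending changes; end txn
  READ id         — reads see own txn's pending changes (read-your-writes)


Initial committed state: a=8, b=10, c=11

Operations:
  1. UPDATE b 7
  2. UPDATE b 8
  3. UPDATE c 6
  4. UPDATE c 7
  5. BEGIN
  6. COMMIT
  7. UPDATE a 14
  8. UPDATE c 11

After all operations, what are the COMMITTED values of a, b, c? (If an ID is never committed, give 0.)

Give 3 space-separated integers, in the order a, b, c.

Answer: 14 8 11

Derivation:
Initial committed: {a=8, b=10, c=11}
Op 1: UPDATE b=7 (auto-commit; committed b=7)
Op 2: UPDATE b=8 (auto-commit; committed b=8)
Op 3: UPDATE c=6 (auto-commit; committed c=6)
Op 4: UPDATE c=7 (auto-commit; committed c=7)
Op 5: BEGIN: in_txn=True, pending={}
Op 6: COMMIT: merged [] into committed; committed now {a=8, b=8, c=7}
Op 7: UPDATE a=14 (auto-commit; committed a=14)
Op 8: UPDATE c=11 (auto-commit; committed c=11)
Final committed: {a=14, b=8, c=11}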